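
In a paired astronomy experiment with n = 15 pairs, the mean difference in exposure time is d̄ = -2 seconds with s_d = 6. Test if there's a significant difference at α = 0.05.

t = d̄/(s_d/√n) = -2/(6/√15) = -1.291. df = 14, critical t = ±2.145. Fail to reject H₀.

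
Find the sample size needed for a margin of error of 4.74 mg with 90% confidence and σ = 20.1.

n = (z*σ/E)² = (1.645×20.1/4.74)² = 48.7 → n = 49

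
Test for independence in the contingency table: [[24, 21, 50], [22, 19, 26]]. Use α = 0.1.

χ² = 3.017. df = 2, critical = 4.605. Fail to reject H₀. No evidence of dependence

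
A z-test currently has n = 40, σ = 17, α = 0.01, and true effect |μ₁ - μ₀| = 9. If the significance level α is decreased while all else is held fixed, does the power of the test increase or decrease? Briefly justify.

Power decreases: a smaller α raises the critical value, so less of the H₁ sampling distribution falls in the rejection region.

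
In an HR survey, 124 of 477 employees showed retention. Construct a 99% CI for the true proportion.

p̂ = 0.26. CI = p̂ ± z*√(p̂(1-p̂)/n) = (0.208, 0.312)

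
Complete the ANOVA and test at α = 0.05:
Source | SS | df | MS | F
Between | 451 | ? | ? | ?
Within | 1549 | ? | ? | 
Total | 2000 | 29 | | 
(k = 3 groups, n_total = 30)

df_between = 2, df_within = 27. MS_between = 225.5, MS_within = 57.37. F = 3.931, F_crit ≈ 3.354. Reject H₀.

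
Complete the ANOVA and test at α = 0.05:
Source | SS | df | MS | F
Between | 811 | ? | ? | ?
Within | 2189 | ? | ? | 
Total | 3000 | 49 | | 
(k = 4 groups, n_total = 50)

df_between = 3, df_within = 46. MS_between = 270.33, MS_within = 47.59. F = 5.681, F_crit ≈ 2.807. Reject H₀.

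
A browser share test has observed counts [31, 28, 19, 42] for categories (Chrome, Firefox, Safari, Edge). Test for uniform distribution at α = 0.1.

Expected = 30 each. χ² = Σ(O-E)²/E = 9.0. df = 3, critical value = 6.251. Reject H₀.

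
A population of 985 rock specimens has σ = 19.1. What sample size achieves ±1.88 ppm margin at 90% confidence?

Without FPC: n₀ = (1.645×19.1/1.88)² = 279.308. With FPC: n = n₀N/(n₀+N-1) = 217.8 → n = 218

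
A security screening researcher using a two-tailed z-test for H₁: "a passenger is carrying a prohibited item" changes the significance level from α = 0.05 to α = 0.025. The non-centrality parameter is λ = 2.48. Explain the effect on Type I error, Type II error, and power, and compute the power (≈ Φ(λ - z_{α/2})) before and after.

Decreasing α from 0.05 to 0.025:
• Type I error rate decreases (α is the Type I rate by definition).
• Critical value moves from z_{α/2} = 1.96 to 2.241, so power = Φ(λ - z_{α/2}) goes from Φ(2.48 - 1.96) = 0.698 to Φ(2.48 - 2.241) = 0.594.
• Type II error rate β = 1 - power therefore increases (0.302 → 0.406).
Appropriate when false positives are costly — here, detaining an innocent passenger — delay and inconvenience.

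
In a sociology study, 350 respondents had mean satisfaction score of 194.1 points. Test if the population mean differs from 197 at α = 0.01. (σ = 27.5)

z = (x̄ - μ₀)/(σ/√n) = (194.1 - 197)/(27.5/√350) = -1.973. Critical value: ±2.576. Since |-1.973| ≤ 2.576, Fail to reject H₀.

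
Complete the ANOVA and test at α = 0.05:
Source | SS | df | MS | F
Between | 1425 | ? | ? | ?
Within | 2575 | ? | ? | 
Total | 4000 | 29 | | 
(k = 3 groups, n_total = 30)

df_between = 2, df_within = 27. MS_between = 712.5, MS_within = 95.37. F = 7.471, F_crit ≈ 3.354. Reject H₀.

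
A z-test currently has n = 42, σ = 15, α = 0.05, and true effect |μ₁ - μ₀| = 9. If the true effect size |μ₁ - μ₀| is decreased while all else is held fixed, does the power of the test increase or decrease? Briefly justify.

Power decreases: a smaller true effect decreases the non-centrality λ = |μ₁ - μ₀|/(σ/√n).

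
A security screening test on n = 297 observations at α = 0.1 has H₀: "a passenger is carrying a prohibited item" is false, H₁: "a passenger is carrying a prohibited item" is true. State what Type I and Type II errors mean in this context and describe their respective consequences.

Type I (false positive): concluding that a passenger is carrying a prohibited item when it is not — detaining an innocent passenger — delay and inconvenience. Type II (false negative): failing to conclude that a passenger is carrying a prohibited item when it is — letting a prohibited item through — security breach. Which is costlier depends on domain priorities and is a judgement call rather than a statistical fact.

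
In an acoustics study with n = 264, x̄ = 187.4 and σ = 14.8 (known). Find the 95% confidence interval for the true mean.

CI = x̄ ± z*(σ/√n) = 187.4 ± 1.96(14.8/√264) = 187.4 ± 1.79 = (185.61, 189.19)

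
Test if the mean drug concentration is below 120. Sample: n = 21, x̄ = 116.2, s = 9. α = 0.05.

t = (116.2 - 120)/(9/√21) = -1.935, df = 20. Critical t = -1.725. Reject H₀.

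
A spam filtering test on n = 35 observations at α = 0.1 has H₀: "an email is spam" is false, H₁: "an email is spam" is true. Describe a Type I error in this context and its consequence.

Type I error: rejecting H₀ when it is true — concluding that an email is spam when in fact it is not. Consequence: a legitimate email is sent to the spam folder and the user misses it.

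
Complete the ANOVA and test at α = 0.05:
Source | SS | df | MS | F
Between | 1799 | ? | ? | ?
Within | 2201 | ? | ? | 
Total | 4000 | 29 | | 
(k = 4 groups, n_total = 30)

df_between = 3, df_within = 26. MS_between = 599.67, MS_within = 84.65. F = 7.084, F_crit ≈ 2.975. Reject H₀.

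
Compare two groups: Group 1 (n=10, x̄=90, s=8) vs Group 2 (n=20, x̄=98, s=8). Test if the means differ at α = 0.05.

Pooled sp = 8.0. t = -2.582, df = 28. Critical t = ±2.048. Reject H₀.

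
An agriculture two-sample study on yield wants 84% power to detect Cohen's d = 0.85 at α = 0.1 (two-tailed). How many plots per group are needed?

z_{α/2} = 1.645, z_β = Φ⁻¹(0.84) = 0.994. For large effect (d = 0.85): n per group = 2(z_{α/2} + z_β)²/d² = 2(1.645 + 0.994)²/0.85² = 19.3 → 20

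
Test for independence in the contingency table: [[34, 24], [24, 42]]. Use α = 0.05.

χ² = 6.143. df = 1, critical = 3.841. Reject H₀. Variables are dependent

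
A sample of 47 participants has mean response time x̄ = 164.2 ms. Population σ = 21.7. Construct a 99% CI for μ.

CI = x̄ ± z*(σ/√n) = 164.2 ± 2.576(21.7/√47) = 164.2 ± 8.15 = (156.05, 172.35)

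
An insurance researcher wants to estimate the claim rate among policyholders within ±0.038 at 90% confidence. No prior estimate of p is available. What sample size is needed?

Conservative approach: use p = 0.5 (maximizes p(1-p) = 0.25). n = z²(0.25)/E² = 1.645²×0.25/0.038² = 468.5 → n = 469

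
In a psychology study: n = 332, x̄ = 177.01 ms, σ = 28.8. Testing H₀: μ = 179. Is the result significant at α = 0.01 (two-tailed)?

z = (177.01 - 179)/(28.8/√332) = -1.259. Since |z| ≤ 2.576, not significant at α = 0.01.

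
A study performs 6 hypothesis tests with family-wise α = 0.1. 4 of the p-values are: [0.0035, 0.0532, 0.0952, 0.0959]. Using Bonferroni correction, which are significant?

Bonferroni α = 0.1/6 = 0.01667. Significant p-values: [0.0035]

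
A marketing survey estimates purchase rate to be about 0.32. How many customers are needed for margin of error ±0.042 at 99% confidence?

n = z²p(1-p)/E² = 2.576²×0.32×0.68/0.042² = 818.6 → n = 819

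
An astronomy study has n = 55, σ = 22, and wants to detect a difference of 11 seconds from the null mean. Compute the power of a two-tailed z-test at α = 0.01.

SE = σ/√n = 22/√55 = 2.966. Non-centrality λ = d/SE = 11/2.966 = 3.708. Power ≈ Φ(λ - z_{α/2}) = Φ(3.708 - 2.576) = Φ(1.132) = 0.871.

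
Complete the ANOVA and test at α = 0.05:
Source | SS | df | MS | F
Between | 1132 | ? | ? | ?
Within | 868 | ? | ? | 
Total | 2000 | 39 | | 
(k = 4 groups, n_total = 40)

df_between = 3, df_within = 36. MS_between = 377.33, MS_within = 24.11. F = 15.65, F_crit ≈ 2.866. Reject H₀.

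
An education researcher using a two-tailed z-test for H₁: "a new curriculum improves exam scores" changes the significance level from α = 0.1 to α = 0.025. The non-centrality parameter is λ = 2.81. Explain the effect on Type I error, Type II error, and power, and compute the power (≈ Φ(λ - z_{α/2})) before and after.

Decreasing α from 0.1 to 0.025:
• Type I error rate decreases (α is the Type I rate by definition).
• Critical value moves from z_{α/2} = 1.645 to 2.241, so power = Φ(λ - z_{α/2}) goes from Φ(2.81 - 1.645) = 0.878 to Φ(2.81 - 2.241) = 0.715.
• Type II error rate β = 1 - power therefore increases (0.122 → 0.285).
Appropriate when false positives are costly — here, adopting a curriculum that gives no real benefit — disruption for nothing.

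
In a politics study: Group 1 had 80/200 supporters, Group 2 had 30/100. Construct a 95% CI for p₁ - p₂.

p̂₁ = 0.4, p̂₂ = 0.3. Difference = 0.1. CI = (-0.013, 0.213)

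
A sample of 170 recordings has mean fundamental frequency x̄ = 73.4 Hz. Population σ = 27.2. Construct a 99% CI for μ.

CI = x̄ ± z*(σ/√n) = 73.4 ± 2.576(27.2/√170) = 73.4 ± 5.37 = (68.03, 78.77)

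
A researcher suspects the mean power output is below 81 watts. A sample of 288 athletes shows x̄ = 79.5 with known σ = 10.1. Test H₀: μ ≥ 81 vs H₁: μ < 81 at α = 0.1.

z = -2.52. Critical value: -1.28. Reject H₀.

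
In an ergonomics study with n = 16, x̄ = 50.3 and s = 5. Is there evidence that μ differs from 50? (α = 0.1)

t = (x̄ - μ₀)/(s/√n) = (50.3 - 50)/(5/√16) = 0.24. df = 15, critical t = ±1.753. Fail to reject H₀.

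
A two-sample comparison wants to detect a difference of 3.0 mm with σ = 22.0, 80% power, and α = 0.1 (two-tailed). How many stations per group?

n per group = 2(z_α/2 + z_β)²σ²/d² = 2×(1.645 + 0.84)²×22.0²/3.0² = 664.2 → n = 665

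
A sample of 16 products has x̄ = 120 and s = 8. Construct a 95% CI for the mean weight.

CI = x̄ ± t*(s/√n) = 120 ± 2.131(8/√16) = (115.74, 124.26)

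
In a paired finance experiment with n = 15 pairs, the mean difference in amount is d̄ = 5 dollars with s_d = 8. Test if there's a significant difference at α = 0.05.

t = d̄/(s_d/√n) = 5/(8/√15) = 2.421. df = 14, critical t = ±2.145. Reject H₀.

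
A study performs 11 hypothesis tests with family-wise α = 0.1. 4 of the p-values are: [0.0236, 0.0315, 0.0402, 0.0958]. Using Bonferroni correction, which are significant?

Bonferroni α = 0.1/11 = 0.00909. None of the given p-values are significant.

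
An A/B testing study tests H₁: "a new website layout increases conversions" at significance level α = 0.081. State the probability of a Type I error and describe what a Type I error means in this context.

P(Type I error) = α = 0.081. A Type I error is rejecting H₀ when H₀ is actually true (false positive) — here, concluding that a new website layout increases conversions when in fact this is not the case. Consequence: rolling out a layout that doesn't actually help — wasted engineering effort.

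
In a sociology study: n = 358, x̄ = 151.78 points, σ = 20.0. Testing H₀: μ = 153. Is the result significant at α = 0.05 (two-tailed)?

z = (151.78 - 153)/(20.0/√358) = -1.154. Since |z| ≤ 1.96, not significant at α = 0.05.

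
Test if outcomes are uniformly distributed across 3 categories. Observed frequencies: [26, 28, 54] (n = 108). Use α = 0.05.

Expected = 36 each. χ² = Σ(O-E)²/E = 13.556. df = 2, critical value = 5.991. Reject H₀.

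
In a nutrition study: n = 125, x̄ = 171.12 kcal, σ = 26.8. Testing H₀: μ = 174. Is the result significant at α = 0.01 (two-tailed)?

z = (171.12 - 174)/(26.8/√125) = -1.201. Since |z| ≤ 2.576, not significant at α = 0.01.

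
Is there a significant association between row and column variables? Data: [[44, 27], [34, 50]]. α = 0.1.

χ² = 7.112. df = 1, critical = 2.706. Reject H₀. Variables are dependent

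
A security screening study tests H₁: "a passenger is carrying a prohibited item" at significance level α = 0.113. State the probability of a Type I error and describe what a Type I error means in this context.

P(Type I error) = α = 0.113. A Type I error is rejecting H₀ when H₀ is actually true (false positive) — here, concluding that a passenger is carrying a prohibited item when in fact this is not the case. Consequence: detaining an innocent passenger — delay and inconvenience.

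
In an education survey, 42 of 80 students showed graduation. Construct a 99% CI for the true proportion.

p̂ = 0.525. CI = p̂ ± z*√(p̂(1-p̂)/n) = (0.381, 0.669)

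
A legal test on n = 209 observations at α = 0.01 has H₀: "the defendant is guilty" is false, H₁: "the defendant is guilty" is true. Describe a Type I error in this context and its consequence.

Type I error: rejecting H₀ when it is true — concluding that the defendant is guilty when in fact it is not. Consequence: convicting an innocent person.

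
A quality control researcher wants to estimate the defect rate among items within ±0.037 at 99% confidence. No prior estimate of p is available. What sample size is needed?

Conservative approach: use p = 0.5 (maximizes p(1-p) = 0.25). n = z²(0.25)/E² = 2.576²×0.25/0.037² = 1211.8 → n = 1212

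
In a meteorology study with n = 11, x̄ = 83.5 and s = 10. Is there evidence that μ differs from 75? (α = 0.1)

t = (x̄ - μ₀)/(s/√n) = (83.5 - 75)/(10/√11) = 2.819. df = 10, critical t = ±1.812. Reject H₀.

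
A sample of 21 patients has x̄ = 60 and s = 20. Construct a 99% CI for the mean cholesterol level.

CI = x̄ ± t*(s/√n) = 60 ± 2.845(20/√21) = (47.58, 72.42)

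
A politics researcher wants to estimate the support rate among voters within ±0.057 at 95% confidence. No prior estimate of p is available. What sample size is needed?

Conservative approach: use p = 0.5 (maximizes p(1-p) = 0.25). n = z²(0.25)/E² = 1.96²×0.25/0.057² = 295.6 → n = 296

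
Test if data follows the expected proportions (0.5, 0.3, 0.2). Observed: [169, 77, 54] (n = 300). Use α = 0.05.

Expected: [150.0, 90.0, 60.0]. χ² = 4.884. df = 2, critical = 5.991. Fail to reject H₀.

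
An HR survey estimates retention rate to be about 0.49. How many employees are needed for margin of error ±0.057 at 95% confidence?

n = z²p(1-p)/E² = 1.96²×0.49×0.51/0.057² = 295.5 → n = 296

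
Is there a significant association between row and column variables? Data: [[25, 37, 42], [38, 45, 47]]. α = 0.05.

χ² = 0.866. df = 2, critical = 5.991. Fail to reject H₀. No evidence of dependence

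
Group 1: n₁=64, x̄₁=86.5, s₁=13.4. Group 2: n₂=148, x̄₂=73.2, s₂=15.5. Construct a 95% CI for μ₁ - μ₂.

Difference = 13.3. SE = √(13.4²/64 + 15.5²/148) = 2.105. CI = (9.18, 17.42)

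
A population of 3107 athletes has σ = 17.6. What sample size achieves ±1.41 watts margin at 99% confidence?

Without FPC: n₀ = (2.576×17.6/1.41)² = 1033.901. With FPC: n = n₀N/(n₀+N-1) = 775.9 → n = 776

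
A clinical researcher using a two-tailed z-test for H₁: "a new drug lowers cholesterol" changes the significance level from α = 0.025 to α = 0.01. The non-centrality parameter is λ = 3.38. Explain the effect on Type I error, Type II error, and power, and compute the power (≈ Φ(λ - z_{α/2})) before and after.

Decreasing α from 0.025 to 0.01:
• Type I error rate decreases (α is the Type I rate by definition).
• Critical value moves from z_{α/2} = 2.241 to 2.576, so power = Φ(λ - z_{α/2}) goes from Φ(3.38 - 2.241) = 0.873 to Φ(3.38 - 2.576) = 0.789.
• Type II error rate β = 1 - power therefore increases (0.127 → 0.211).
Appropriate when false positives are costly — here, approving an ineffective drug — patients take a useless medication and may skip effective alternatives.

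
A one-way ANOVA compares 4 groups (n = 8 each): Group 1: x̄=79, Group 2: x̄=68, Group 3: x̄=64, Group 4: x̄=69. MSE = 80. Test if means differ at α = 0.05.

Grand mean = 70.0. SS_between = 976.0, MS_between = 325.33. F = 4.067, F_crit ≈ 2.947. Reject H₀.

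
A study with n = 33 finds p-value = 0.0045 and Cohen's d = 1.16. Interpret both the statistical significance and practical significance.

Statistically significant (p = 0.0045 < 0.05). Cohen's d = 1.16 indicates a large effect size. Both statistical and practical significance should be considered.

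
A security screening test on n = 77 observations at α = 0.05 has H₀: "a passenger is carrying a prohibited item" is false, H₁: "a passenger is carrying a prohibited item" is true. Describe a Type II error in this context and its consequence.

Type II error: failing to reject H₀ when it is false — concluding that a passenger is carrying a prohibited item is not supported when in fact it is. Consequence: letting a prohibited item through — security breach.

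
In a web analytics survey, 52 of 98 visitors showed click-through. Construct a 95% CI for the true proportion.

p̂ = 0.531. CI = p̂ ± z*√(p̂(1-p̂)/n) = (0.432, 0.629)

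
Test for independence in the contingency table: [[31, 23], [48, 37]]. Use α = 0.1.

χ² = 0.012. df = 1, critical = 2.706. Fail to reject H₀. No evidence of dependence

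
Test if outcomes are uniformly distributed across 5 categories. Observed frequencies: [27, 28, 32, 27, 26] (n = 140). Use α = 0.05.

Expected = 28 each. χ² = Σ(O-E)²/E = 0.786. df = 4, critical value = 9.488. Fail to reject H₀.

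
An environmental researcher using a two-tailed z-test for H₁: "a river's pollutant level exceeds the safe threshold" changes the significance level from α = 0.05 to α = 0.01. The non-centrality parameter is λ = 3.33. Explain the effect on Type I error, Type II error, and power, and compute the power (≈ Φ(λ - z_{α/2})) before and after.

Decreasing α from 0.05 to 0.01:
• Type I error rate decreases (α is the Type I rate by definition).
• Critical value moves from z_{α/2} = 1.96 to 2.576, so power = Φ(λ - z_{α/2}) goes from Φ(3.33 - 1.96) = 0.915 to Φ(3.33 - 2.576) = 0.775.
• Type II error rate β = 1 - power therefore increases (0.085 → 0.225).
Appropriate when false positives are costly — here, shutting down a compliant factory unnecessarily.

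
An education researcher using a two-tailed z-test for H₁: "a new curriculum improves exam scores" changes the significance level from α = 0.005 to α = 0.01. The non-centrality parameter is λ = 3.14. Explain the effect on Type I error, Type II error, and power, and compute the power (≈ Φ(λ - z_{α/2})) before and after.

Increasing α from 0.005 to 0.01:
• Type I error rate increases (α is the Type I rate by definition).
• Critical value moves from z_{α/2} = 2.807 to 2.576, so power = Φ(λ - z_{α/2}) goes from Φ(3.14 - 2.807) = 0.63 to Φ(3.14 - 2.576) = 0.714.
• Type II error rate β = 1 - power therefore decreases (0.37 → 0.286).
Appropriate when false negatives are costly — here, keeping the old curriculum when the new one would have helped students.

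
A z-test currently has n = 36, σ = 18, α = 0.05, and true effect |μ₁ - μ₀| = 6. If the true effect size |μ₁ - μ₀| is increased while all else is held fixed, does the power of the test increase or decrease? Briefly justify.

Power increases: a larger true effect increases the non-centrality λ = |μ₁ - μ₀|/(σ/√n).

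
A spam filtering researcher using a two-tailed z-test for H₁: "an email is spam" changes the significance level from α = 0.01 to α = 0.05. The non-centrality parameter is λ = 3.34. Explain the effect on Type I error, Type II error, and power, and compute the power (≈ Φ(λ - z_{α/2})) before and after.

Increasing α from 0.01 to 0.05:
• Type I error rate increases (α is the Type I rate by definition).
• Critical value moves from z_{α/2} = 2.576 to 1.96, so power = Φ(λ - z_{α/2}) goes from Φ(3.34 - 2.576) = 0.778 to Φ(3.34 - 1.96) = 0.916.
• Type II error rate β = 1 - power therefore decreases (0.222 → 0.084).
Appropriate when false negatives are costly — here, a spam email lands in the inbox.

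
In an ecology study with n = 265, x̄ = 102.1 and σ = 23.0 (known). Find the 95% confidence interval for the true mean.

CI = x̄ ± z*(σ/√n) = 102.1 ± 1.96(23.0/√265) = 102.1 ± 2.77 = (99.33, 104.87)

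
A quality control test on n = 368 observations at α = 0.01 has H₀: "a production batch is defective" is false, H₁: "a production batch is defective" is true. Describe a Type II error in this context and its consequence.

Type II error: failing to reject H₀ when it is false — concluding that a production batch is defective is not supported when in fact it is. Consequence: shipping a defective batch — faulty products reach customers.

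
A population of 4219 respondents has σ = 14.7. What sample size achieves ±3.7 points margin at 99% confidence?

Without FPC: n₀ = (2.576×14.7/3.7)² = 104.743. With FPC: n = n₀N/(n₀+N-1) = 102.2 → n = 103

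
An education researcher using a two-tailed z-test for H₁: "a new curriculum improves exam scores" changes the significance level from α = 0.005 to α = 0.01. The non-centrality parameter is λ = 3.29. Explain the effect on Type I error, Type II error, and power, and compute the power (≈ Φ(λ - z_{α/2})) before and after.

Increasing α from 0.005 to 0.01:
• Type I error rate increases (α is the Type I rate by definition).
• Critical value moves from z_{α/2} = 2.807 to 2.576, so power = Φ(λ - z_{α/2}) goes from Φ(3.29 - 2.807) = 0.685 to Φ(3.29 - 2.576) = 0.762.
• Type II error rate β = 1 - power therefore decreases (0.315 → 0.238).
Appropriate when false negatives are costly — here, keeping the old curriculum when the new one would have helped students.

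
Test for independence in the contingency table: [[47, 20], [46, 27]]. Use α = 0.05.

χ² = 0.798. df = 1, critical = 3.841. Fail to reject H₀. No evidence of dependence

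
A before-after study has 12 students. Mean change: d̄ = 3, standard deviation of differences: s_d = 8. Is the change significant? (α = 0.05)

t = d̄/(s_d/√n) = 3/(8/√12) = 1.299. df = 11, critical t = ±2.201. Fail to reject H₀.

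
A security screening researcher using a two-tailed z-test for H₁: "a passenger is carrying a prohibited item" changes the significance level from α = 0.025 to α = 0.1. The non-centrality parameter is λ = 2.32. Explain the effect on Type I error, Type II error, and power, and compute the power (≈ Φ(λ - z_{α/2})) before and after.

Increasing α from 0.025 to 0.1:
• Type I error rate increases (α is the Type I rate by definition).
• Critical value moves from z_{α/2} = 2.241 to 1.645, so power = Φ(λ - z_{α/2}) goes from Φ(2.32 - 2.241) = 0.531 to Φ(2.32 - 1.645) = 0.75.
• Type II error rate β = 1 - power therefore decreases (0.469 → 0.25).
Appropriate when false negatives are costly — here, letting a prohibited item through — security breach.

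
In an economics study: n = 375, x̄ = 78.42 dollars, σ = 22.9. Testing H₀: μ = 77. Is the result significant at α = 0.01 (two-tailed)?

z = (78.42 - 77)/(22.9/√375) = 1.201. Since |z| ≤ 2.576, not significant at α = 0.01.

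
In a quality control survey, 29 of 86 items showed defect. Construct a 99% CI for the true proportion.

p̂ = 0.337. CI = p̂ ± z*√(p̂(1-p̂)/n) = (0.206, 0.469)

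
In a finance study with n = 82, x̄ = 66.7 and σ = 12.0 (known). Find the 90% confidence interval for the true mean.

CI = x̄ ± z*(σ/√n) = 66.7 ± 1.645(12.0/√82) = 66.7 ± 2.18 = (64.52, 68.88)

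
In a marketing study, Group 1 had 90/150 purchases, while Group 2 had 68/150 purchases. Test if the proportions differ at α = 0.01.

p̂₁ = 0.6, p̂₂ = 0.453, pooled p̂ = 0.527. z = 2.544. Critical: ±2.576. Fail to reject H₀.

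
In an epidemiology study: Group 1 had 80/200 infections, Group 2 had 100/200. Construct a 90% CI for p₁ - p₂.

p̂₁ = 0.4, p̂₂ = 0.5. Difference = -0.1. CI = (-0.181, -0.019)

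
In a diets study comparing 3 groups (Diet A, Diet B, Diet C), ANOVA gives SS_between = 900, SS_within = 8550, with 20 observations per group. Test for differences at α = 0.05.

df_between = 2, df_within = 57. F = MS_between/MS_within = 450.0/150.0 = 3.0. F_crit ≈ 3.159. Fail to reject H₀.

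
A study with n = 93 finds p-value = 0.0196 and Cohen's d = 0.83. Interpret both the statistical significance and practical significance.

Statistically significant (p = 0.0196 < 0.05). Cohen's d = 0.83 indicates a large effect size. Both statistical and practical significance should be considered.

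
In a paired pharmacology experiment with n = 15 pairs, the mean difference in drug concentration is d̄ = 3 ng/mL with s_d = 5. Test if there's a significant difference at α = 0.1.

t = d̄/(s_d/√n) = 3/(5/√15) = 2.324. df = 14, critical t = ±1.761. Reject H₀.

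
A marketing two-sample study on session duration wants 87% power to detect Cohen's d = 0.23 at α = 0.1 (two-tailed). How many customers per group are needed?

z_{α/2} = 1.645, z_β = Φ⁻¹(0.87) = 1.126. For small effect (d = 0.23): n per group = 2(z_{α/2} + z_β)²/d² = 2(1.645 + 1.126)²/0.23² = 290.3 → 291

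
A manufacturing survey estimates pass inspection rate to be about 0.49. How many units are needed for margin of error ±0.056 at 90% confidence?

n = z²p(1-p)/E² = 1.645²×0.49×0.51/0.056² = 215.6 → n = 216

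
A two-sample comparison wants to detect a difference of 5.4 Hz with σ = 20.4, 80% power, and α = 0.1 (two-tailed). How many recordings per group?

n per group = 2(z_α/2 + z_β)²σ²/d² = 2×(1.645 + 0.84)²×20.4²/5.4² = 176.3 → n = 177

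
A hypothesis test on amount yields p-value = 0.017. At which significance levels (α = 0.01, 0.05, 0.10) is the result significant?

p = 0.017. Significant at: α = 0.05, 0.1.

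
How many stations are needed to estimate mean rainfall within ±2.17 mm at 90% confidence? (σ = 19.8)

n = (z*σ/E)² = (1.645×19.8/2.17)² = 225.3 → n = 226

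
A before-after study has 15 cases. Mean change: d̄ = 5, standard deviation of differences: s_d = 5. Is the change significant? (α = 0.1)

t = d̄/(s_d/√n) = 5/(5/√15) = 3.873. df = 14, critical t = ±1.761. Reject H₀.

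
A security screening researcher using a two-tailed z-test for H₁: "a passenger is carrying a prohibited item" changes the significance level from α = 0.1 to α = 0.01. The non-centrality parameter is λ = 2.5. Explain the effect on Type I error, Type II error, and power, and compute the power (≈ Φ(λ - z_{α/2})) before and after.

Decreasing α from 0.1 to 0.01:
• Type I error rate decreases (α is the Type I rate by definition).
• Critical value moves from z_{α/2} = 1.645 to 2.576, so power = Φ(λ - z_{α/2}) goes from Φ(2.5 - 1.645) = 0.804 to Φ(2.5 - 2.576) = 0.47.
• Type II error rate β = 1 - power therefore increases (0.196 → 0.53).
Appropriate when false positives are costly — here, detaining an innocent passenger — delay and inconvenience.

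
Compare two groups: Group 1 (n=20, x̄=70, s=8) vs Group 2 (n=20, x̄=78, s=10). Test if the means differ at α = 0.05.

Pooled sp = 9.06. t = -2.794, df = 38. Critical t = ±2.024. Reject H₀.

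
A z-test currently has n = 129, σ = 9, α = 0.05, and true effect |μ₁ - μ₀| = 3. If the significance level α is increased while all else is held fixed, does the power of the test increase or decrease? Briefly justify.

Power increases: a larger α lowers the critical value, so more of the H₁ sampling distribution falls in the rejection region.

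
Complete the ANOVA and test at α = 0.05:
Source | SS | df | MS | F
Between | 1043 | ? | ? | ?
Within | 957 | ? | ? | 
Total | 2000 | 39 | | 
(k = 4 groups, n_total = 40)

df_between = 3, df_within = 36. MS_between = 347.67, MS_within = 26.58. F = 13.078, F_crit ≈ 2.866. Reject H₀.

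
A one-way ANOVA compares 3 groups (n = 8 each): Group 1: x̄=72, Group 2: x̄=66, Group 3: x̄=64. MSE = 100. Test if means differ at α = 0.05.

Grand mean = 67.33. SS_between = 277.33, MS_between = 138.67. F = 1.387, F_crit ≈ 3.467. Fail to reject H₀.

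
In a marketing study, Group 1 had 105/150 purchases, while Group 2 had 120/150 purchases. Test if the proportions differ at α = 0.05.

p̂₁ = 0.7, p̂₂ = 0.8, pooled p̂ = 0.75. z = -2.0. Critical: ±1.96. Reject H₀.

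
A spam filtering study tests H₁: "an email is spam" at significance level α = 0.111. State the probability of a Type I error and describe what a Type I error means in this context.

P(Type I error) = α = 0.111. A Type I error is rejecting H₀ when H₀ is actually true (false positive) — here, concluding that an email is spam when in fact this is not the case. Consequence: a legitimate email is sent to the spam folder and the user misses it.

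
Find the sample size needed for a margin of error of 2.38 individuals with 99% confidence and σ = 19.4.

n = (z*σ/E)² = (2.576×19.4/2.38)² = 440.9 → n = 441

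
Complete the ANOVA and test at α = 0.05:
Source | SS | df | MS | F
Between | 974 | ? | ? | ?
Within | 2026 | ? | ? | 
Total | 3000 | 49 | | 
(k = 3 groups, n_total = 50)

df_between = 2, df_within = 47. MS_between = 487.0, MS_within = 43.11. F = 11.298, F_crit ≈ 3.195. Reject H₀.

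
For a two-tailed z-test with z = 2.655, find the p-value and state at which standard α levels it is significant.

p = 2·P(Z > |2.655|) = 2·(1 - Φ(2.655)) ≈ 0.0079. Significant at α = 0.1; Significant at α = 0.05; Significant at α = 0.01.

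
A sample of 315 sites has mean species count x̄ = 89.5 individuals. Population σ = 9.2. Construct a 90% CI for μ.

CI = x̄ ± z*(σ/√n) = 89.5 ± 1.645(9.2/√315) = 89.5 ± 0.85 = (88.65, 90.35)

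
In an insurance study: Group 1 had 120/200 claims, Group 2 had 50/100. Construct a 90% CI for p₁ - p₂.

p̂₁ = 0.6, p̂₂ = 0.5. Difference = 0.1. CI = (-0.0, 0.2)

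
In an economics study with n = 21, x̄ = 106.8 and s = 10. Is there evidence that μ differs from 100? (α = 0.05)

t = (x̄ - μ₀)/(s/√n) = (106.8 - 100)/(10/√21) = 3.116. df = 20, critical t = ±2.086. Reject H₀.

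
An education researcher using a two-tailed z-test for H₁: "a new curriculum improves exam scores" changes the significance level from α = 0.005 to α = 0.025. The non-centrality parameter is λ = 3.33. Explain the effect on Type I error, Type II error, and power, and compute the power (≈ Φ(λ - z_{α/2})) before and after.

Increasing α from 0.005 to 0.025:
• Type I error rate increases (α is the Type I rate by definition).
• Critical value moves from z_{α/2} = 2.807 to 2.241, so power = Φ(λ - z_{α/2}) goes from Φ(3.33 - 2.807) = 0.7 to Φ(3.33 - 2.241) = 0.862.
• Type II error rate β = 1 - power therefore decreases (0.3 → 0.138).
Appropriate when false negatives are costly — here, keeping the old curriculum when the new one would have helped students.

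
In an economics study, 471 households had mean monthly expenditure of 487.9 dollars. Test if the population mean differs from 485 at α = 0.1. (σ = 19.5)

z = (x̄ - μ₀)/(σ/√n) = (487.9 - 485)/(19.5/√471) = 3.228. Critical value: ±1.645. Since |3.228| > 1.645, Reject H₀.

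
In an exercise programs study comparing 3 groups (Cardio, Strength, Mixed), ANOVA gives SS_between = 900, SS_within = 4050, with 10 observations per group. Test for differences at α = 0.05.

df_between = 2, df_within = 27. F = MS_between/MS_within = 450.0/150.0 = 3.0. F_crit ≈ 3.354. Fail to reject H₀.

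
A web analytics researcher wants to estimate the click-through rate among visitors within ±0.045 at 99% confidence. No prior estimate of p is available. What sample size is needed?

Conservative approach: use p = 0.5 (maximizes p(1-p) = 0.25). n = z²(0.25)/E² = 2.576²×0.25/0.045² = 819.2 → n = 820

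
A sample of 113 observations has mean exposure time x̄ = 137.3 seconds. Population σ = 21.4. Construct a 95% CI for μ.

CI = x̄ ± z*(σ/√n) = 137.3 ± 1.96(21.4/√113) = 137.3 ± 3.95 = (133.35, 141.25)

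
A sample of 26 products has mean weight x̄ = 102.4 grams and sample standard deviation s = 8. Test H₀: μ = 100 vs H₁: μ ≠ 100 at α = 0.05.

t = (x̄ - μ₀)/(s/√n) = (102.4 - 100)/(8/√26) = 1.53. df = 25, critical t = ±2.06. Fail to reject H₀.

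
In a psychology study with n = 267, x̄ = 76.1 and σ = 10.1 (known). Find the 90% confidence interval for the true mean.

CI = x̄ ± z*(σ/√n) = 76.1 ± 1.645(10.1/√267) = 76.1 ± 1.02 = (75.08, 77.12)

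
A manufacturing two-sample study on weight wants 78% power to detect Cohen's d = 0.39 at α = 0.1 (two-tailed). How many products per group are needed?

z_{α/2} = 1.645, z_β = Φ⁻¹(0.78) = 0.772. For small effect (d = 0.39): n per group = 2(z_{α/2} + z_β)²/d² = 2(1.645 + 0.772)²/0.39² = 76.8 → 77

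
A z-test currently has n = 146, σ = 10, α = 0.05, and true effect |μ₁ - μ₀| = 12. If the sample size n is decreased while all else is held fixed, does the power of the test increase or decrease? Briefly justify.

Power decreases: a smaller n inflates the standard error σ/√n, pulling the sampling distribution under H₁ back toward the critical value.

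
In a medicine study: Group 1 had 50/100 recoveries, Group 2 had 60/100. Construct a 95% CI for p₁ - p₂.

p̂₁ = 0.5, p̂₂ = 0.6. Difference = -0.1. CI = (-0.237, 0.037)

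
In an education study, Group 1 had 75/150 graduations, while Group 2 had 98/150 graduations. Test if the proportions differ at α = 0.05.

p̂₁ = 0.5, p̂₂ = 0.653, pooled p̂ = 0.577. z = -2.688. Critical: ±1.96. Reject H₀.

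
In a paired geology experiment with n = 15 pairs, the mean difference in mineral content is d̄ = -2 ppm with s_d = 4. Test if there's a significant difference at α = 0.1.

t = d̄/(s_d/√n) = -2/(4/√15) = -1.936. df = 14, critical t = ±1.761. Reject H₀.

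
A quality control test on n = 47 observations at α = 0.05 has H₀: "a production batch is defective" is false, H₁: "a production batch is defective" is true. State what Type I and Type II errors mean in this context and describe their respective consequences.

Type I (false positive): concluding that a production batch is defective when it is not — scrapping a good batch — wasted material and cost for no reason. Type II (false negative): failing to conclude that a production batch is defective when it is — shipping a defective batch — faulty products reach customers. Which is costlier depends on domain priorities and is a judgement call rather than a statistical fact.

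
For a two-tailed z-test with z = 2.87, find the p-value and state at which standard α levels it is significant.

p = 2·P(Z > |2.87|) = 2·(1 - Φ(2.87)) ≈ 0.0041. Significant at α = 0.1; Significant at α = 0.05; Significant at α = 0.01.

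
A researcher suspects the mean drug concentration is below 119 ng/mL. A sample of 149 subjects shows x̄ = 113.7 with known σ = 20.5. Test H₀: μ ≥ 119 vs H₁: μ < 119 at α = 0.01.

z = -3.156. Critical value: -2.33. Reject H₀.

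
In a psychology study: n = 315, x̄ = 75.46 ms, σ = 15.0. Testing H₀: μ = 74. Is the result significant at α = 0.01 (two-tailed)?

z = (75.46 - 74)/(15.0/√315) = 1.727. Since |z| ≤ 2.576, not significant at α = 0.01.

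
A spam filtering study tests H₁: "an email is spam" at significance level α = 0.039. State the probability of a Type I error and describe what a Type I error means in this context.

P(Type I error) = α = 0.039. A Type I error is rejecting H₀ when H₀ is actually true (false positive) — here, concluding that an email is spam when in fact this is not the case. Consequence: a legitimate email is sent to the spam folder and the user misses it.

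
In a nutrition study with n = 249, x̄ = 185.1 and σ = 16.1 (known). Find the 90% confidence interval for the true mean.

CI = x̄ ± z*(σ/√n) = 185.1 ± 1.645(16.1/√249) = 185.1 ± 1.68 = (183.42, 186.78)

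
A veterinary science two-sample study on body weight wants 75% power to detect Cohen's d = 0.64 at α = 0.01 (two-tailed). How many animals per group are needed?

z_{α/2} = 2.576, z_β = Φ⁻¹(0.75) = 0.674. For medium effect (d = 0.64): n per group = 2(z_{α/2} + z_β)²/d² = 2(2.576 + 0.674)²/0.64² = 51.6 → 52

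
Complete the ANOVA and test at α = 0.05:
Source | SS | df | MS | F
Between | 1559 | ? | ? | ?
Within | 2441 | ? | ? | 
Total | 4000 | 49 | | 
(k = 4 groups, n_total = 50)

df_between = 3, df_within = 46. MS_between = 519.67, MS_within = 53.07. F = 9.793, F_crit ≈ 2.807. Reject H₀.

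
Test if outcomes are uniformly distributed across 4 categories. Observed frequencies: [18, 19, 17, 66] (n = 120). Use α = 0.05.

Expected = 30 each. χ² = Σ(O-E)²/E = 57.667. df = 3, critical value = 7.815. Reject H₀.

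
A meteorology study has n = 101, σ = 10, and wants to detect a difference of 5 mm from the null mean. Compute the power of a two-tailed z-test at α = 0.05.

SE = σ/√n = 10/√101 = 0.995. Non-centrality λ = d/SE = 5/0.995 = 5.025. Power ≈ Φ(λ - z_{α/2}) = Φ(5.025 - 1.96) = Φ(3.065) = 0.999.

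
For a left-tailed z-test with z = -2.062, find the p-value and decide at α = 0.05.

p = P(Z < -2.062) = Φ(-2.062) ≈ 0.0196. Since p < 0.05, reject H₀ (significant) at α = 0.05.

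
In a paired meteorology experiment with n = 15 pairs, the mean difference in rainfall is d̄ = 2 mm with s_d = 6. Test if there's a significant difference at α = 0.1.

t = d̄/(s_d/√n) = 2/(6/√15) = 1.291. df = 14, critical t = ±1.761. Fail to reject H₀.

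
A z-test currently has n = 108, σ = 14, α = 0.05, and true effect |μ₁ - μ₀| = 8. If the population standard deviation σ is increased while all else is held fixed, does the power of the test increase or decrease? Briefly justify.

Power decreases: a larger σ inflates the standard error σ/√n, pulling the sampling distribution under H₁ back toward the critical value.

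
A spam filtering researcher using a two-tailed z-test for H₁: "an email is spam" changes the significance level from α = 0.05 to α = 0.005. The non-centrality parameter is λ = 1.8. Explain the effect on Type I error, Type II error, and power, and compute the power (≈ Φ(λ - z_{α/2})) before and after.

Decreasing α from 0.05 to 0.005:
• Type I error rate decreases (α is the Type I rate by definition).
• Critical value moves from z_{α/2} = 1.96 to 2.807, so power = Φ(λ - z_{α/2}) goes from Φ(1.8 - 1.96) = 0.436 to Φ(1.8 - 2.807) = 0.157.
• Type II error rate β = 1 - power therefore increases (0.564 → 0.843).
Appropriate when false positives are costly — here, a legitimate email is sent to the spam folder and the user misses it.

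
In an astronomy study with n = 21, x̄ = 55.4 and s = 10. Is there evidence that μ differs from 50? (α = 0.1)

t = (x̄ - μ₀)/(s/√n) = (55.4 - 50)/(10/√21) = 2.475. df = 20, critical t = ±1.725. Reject H₀.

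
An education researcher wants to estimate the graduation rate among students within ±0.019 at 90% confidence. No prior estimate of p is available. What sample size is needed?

Conservative approach: use p = 0.5 (maximizes p(1-p) = 0.25). n = z²(0.25)/E² = 1.645²×0.25/0.019² = 1874.0 → n = 1874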